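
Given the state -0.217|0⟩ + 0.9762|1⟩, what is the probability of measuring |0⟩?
0.04709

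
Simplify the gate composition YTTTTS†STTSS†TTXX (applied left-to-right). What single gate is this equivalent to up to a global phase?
Y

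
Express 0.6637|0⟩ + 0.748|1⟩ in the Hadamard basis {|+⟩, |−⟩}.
0.9982|+⟩ - 0.05961|−⟩

With |ψ⟩ = α|0⟩ + β|1⟩, the Hadamard-basis coefficients are ⟨+|ψ⟩ = (α + β)/√2 and ⟨−|ψ⟩ = (α − β)/√2.
Here α = 0.6637, β = 0.748: (α + β)/√2 = 0.9982, (α − β)/√2 = -0.05961.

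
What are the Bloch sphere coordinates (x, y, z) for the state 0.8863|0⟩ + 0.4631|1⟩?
(0.8209, 0, 0.5711)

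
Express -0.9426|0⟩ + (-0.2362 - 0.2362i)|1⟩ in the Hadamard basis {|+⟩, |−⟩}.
(-0.8335 - 0.167i)|+⟩ + (-0.4995 + 0.167i)|−⟩

With |ψ⟩ = α|0⟩ + β|1⟩, the Hadamard-basis coefficients are ⟨+|ψ⟩ = (α + β)/√2 and ⟨−|ψ⟩ = (α − β)/√2.
Here α = -0.9426, β = (-0.2362 - 0.2362i): (α + β)/√2 = (-0.8335 - 0.167i), (α − β)/√2 = (-0.4995 + 0.167i).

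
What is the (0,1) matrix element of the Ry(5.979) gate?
-0.1515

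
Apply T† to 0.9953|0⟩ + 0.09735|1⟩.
0.9953|0⟩ + (0.06884 - 0.06884i)|1⟩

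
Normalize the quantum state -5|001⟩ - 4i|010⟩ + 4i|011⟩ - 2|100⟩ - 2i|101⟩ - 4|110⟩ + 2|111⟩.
-0.5423|001⟩ - 0.4339i|010⟩ + 0.4339i|011⟩ - 0.2169|100⟩ - 0.2169i|101⟩ - 0.4339|110⟩ + 0.2169|111⟩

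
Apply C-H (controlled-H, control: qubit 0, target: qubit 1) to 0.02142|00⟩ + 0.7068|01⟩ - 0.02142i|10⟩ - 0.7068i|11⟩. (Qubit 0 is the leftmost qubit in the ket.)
0.02142|00⟩ + 0.7068|01⟩ - 0.5149i|10⟩ + 0.4846i|11⟩

C-H leaves the control-|0⟩ kets |00⟩, |01⟩ unchanged and applies H to qubit 1 on the control-|1⟩ pair (|10⟩, |11⟩).
H = [[1/√2, 1/√2], [1/√2, -1/√2]].
With a = amp(|10⟩) = -0.02142i and b = amp(|11⟩) = -0.7068i:
new amp(|10⟩) = (1/√2)·a + (1/√2)·b = -0.5149i
new amp(|11⟩) = (1/√2)·a + (-1/√2)·b = 0.4846i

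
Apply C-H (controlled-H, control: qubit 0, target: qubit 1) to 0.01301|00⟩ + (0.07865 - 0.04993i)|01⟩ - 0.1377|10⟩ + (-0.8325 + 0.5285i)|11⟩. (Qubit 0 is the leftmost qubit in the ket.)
0.01301|00⟩ + (0.07865 - 0.04993i)|01⟩ + (-0.686 + 0.3737i)|10⟩ + (0.4913 - 0.3737i)|11⟩

C-H leaves the control-|0⟩ kets |00⟩, |01⟩ unchanged and applies H to qubit 1 on the control-|1⟩ pair (|10⟩, |11⟩).
H = [[1/√2, 1/√2], [1/√2, -1/√2]].
With a = amp(|10⟩) = -0.1377 and b = amp(|11⟩) = (-0.8325 + 0.5285i):
new amp(|10⟩) = (1/√2)·a + (1/√2)·b = (-0.686 + 0.3737i)
new amp(|11⟩) = (1/√2)·a + (-1/√2)·b = (0.4913 - 0.3737i)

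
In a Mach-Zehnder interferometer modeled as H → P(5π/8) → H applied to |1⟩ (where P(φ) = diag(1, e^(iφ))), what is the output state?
(0.6913 - 0.4619i)|0⟩ + (0.3087 + 0.4619i)|1⟩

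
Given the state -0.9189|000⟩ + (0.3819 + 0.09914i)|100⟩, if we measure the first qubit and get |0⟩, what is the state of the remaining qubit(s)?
-|00⟩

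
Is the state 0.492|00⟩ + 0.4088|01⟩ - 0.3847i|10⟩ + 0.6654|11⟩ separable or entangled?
Entangled

Writing the state as a|00⟩ + b|01⟩ + c|10⟩ + d|11⟩, it is a product state iff ad − bc = 0.
Here (a, b, c, d) = (0.492, 0.4088, -0.3847i, 0.6654): ad − bc = (0.492)(0.6654) − (0.4088)(-0.3847i) = (0.3274 + 0.1573i) ≠ 0, so the state is entangled.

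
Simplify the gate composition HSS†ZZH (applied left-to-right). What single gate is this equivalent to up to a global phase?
I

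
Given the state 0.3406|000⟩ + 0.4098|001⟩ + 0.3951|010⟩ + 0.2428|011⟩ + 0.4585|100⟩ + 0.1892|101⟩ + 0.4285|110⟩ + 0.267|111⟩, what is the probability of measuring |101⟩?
0.0358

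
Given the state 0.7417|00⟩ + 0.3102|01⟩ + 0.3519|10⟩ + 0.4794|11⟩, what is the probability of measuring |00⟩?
0.5501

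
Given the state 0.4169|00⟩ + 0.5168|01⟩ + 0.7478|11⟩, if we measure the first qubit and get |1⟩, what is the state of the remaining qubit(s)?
|1⟩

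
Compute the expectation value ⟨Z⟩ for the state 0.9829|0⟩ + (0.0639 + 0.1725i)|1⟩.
0.9323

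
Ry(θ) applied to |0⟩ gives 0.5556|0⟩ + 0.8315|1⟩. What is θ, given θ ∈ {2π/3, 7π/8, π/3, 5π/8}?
5π/8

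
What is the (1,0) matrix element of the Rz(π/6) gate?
0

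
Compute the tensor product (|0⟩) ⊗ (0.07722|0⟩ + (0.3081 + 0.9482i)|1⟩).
0.07722|00⟩ + (0.3081 + 0.9482i)|01⟩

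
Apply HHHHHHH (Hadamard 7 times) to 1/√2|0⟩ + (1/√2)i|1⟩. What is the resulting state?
(1/2 + (1/2)i)|0⟩ + (1/2 - (1/2)i)|1⟩

H² = I, so H^7 = H: a single Hadamard. With (a, b) = (1/√2, (1/√2)i), H gives ((a + b)/√2, (a − b)/√2) = ((1/2 + (1/2)i), (1/2 - (1/2)i)).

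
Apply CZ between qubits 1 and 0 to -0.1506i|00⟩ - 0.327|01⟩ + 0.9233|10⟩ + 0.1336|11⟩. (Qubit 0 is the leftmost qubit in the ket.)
-0.1506i|00⟩ - 0.327|01⟩ + 0.9233|10⟩ - 0.1336|11⟩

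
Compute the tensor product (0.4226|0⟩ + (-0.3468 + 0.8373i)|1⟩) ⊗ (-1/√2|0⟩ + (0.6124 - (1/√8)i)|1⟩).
-0.2988|00⟩ + (0.2588 - 0.1494i)|01⟩ + (0.2452 - 0.5921i)|10⟩ + (0.08365 + 0.6354i)|11⟩

amp(|b₁b₂…⟩) = product of the factor amplitudes for bits b₁, b₂, …; only kets whose every factor amplitude is nonzero survive.
|00⟩: (0.4226)(-1/√2) = -0.2988
|01⟩: (0.4226)(0.6124 - (1/√8)i) = (0.2588 - 0.1494i)
|10⟩: (-0.3468 + 0.8373i)(-1/√2) = (0.2452 - 0.5921i)
|11⟩: (-0.3468 + 0.8373i)(0.6124 - (1/√8)i) = (0.08365 + 0.6354i)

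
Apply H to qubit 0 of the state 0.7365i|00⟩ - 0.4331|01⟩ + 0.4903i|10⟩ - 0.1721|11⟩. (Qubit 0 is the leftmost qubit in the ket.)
0.8675i|00⟩ - 0.4279|01⟩ + 0.1741i|10⟩ - 0.1846|11⟩

H on qubit 0 mixes each pair of kets that differ only in qubit 0: amplitudes (a, b) of (|…0…⟩, |…1…⟩) become ((a + b)/√2, (a − b)/√2). Kets absent from the input have amplitude 0.
(|00⟩, |10⟩): (a, b) = (0.7365i, 0.4903i) → (0.8675i, 0.1741i)
(|01⟩, |11⟩): (a, b) = (-0.4331, -0.1721) → (-0.4279, -0.1846)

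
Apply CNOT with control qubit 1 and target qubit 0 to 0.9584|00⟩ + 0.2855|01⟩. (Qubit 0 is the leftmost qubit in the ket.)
0.9584|00⟩ + 0.2855|11⟩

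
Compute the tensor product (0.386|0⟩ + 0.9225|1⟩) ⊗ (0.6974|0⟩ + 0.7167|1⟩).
0.2692|00⟩ + 0.2766|01⟩ + 0.6434|10⟩ + 0.6612|11⟩

amp(|b₁b₂…⟩) = product of the factor amplitudes for bits b₁, b₂, …; only kets whose every factor amplitude is nonzero survive.
|00⟩: (0.386)(0.6974) = 0.2692
|01⟩: (0.386)(0.7167) = 0.2766
|10⟩: (0.9225)(0.6974) = 0.6434
|11⟩: (0.9225)(0.7167) = 0.6612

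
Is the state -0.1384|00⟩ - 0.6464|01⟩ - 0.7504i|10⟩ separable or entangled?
Entangled

Writing the state as a|00⟩ + b|01⟩ + c|10⟩ + d|11⟩, it is a product state iff ad − bc = 0.
Here (a, b, c, d) = (-0.1384, -0.6464, -0.7504i, 0): ad − bc = (-0.1384)(0) − (-0.6464)(-0.7504i) = -0.4851i ≠ 0, so the state is entangled.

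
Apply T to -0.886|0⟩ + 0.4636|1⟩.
-0.886|0⟩ + (0.3278 + 0.3278i)|1⟩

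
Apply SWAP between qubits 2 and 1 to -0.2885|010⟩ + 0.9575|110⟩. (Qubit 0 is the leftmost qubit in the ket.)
-0.2885|001⟩ + 0.9575|101⟩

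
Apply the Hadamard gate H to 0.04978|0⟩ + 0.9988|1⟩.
0.7415|0⟩ - 0.6711|1⟩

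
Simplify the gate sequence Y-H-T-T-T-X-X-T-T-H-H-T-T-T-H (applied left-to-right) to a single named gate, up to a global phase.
Y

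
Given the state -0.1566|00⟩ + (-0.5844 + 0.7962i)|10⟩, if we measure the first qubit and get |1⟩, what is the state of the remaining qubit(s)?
(-0.5917 + 0.8062i)|0⟩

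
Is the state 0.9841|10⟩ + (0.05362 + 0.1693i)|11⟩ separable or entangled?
Separable

Writing the state as a|00⟩ + b|01⟩ + c|10⟩ + d|11⟩, it is a product state iff ad − bc = 0.
Here (a, b, c, d) = (0, 0, 0.9841, (0.05362 + 0.1693i)): ad − bc = (0)(0.05362 + 0.1693i) − (0)(0.9841) = 0, so the state is separable.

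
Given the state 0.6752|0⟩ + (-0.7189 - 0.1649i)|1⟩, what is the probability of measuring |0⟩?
0.4559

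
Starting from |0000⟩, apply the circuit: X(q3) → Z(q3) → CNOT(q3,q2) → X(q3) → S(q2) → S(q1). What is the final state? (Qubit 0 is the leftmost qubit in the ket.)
-i|0010⟩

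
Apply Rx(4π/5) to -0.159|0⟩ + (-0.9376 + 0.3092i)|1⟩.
(0.2449 + 0.8917i)|0⟩ + (-0.2897 + 0.2468i)|1⟩

Rx(4π/5) = [[cos(θ/2), −i·sin(θ/2)], [−i·sin(θ/2), cos(θ/2)]]; θ = 4π/5, cos(θ/2) ≈ 0.309017, sin(θ/2) ≈ 0.951057.
With a = amp(|0⟩) = -0.159 and b = amp(|1⟩) = (-0.9376 + 0.3092i):
new amp(|0⟩) = (0.309017)·a + (-0.951057i)·b = (0.2449 + 0.8917i)
new amp(|1⟩) = (-0.951057i)·a + (0.309017)·b = (-0.2897 + 0.2468i)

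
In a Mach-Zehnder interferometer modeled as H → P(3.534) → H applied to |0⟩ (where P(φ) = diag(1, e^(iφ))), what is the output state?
(0.038 - 0.1912i)|0⟩ + (0.962 + 0.1912i)|1⟩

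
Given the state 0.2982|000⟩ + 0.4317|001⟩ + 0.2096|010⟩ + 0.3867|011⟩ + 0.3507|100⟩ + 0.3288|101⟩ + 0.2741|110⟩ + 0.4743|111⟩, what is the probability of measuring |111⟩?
0.225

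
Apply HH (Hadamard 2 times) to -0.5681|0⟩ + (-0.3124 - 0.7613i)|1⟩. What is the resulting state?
-0.5681|0⟩ + (-0.3124 - 0.7613i)|1⟩

H² = I, so an even number of Hadamards cancels: H^2 = I and the state is unchanged.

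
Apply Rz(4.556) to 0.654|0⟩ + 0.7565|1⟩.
(-0.4249 - 0.4972i)|0⟩ + (-0.4915 + 0.5751i)|1⟩

Rz(4.556) = [[e^(−iθ/2), 0], [0, e^(iθ/2)]] with e^(±iθ/2) = cos(θ/2) ± i·sin(θ/2); θ = 4.556, cos(θ/2) ≈ -0.649711, sin(θ/2) ≈ 0.760182.
With a = amp(|0⟩) = 0.654 and b = amp(|1⟩) = 0.7565:
new amp(|0⟩) = (-0.649711 - 0.760182i)·a = (-0.4249 - 0.4972i)
new amp(|1⟩) = (-0.649711 + 0.760182i)·b = (-0.4915 + 0.5751i)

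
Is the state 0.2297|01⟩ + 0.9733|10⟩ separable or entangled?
Entangled

Writing the state as a|00⟩ + b|01⟩ + c|10⟩ + d|11⟩, it is a product state iff ad − bc = 0.
Here (a, b, c, d) = (0, 0.2297, 0.9733, 0): ad − bc = (0)(0) − (0.2297)(0.9733) = -0.2236 ≠ 0, so the state is entangled.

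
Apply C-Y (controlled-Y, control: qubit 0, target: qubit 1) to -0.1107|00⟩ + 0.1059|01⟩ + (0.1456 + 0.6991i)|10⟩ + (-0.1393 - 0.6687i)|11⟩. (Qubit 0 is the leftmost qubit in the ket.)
-0.1107|00⟩ + 0.1059|01⟩ + (-0.6687 + 0.1393i)|10⟩ + (-0.6991 + 0.1456i)|11⟩

C-Y leaves the control-|0⟩ kets |00⟩, |01⟩ unchanged and applies Y to qubit 1 on the control-|1⟩ pair (|10⟩, |11⟩).
Y = [[0, -i], [i, 0]].
With a = amp(|10⟩) = (0.1456 + 0.6991i) and b = amp(|11⟩) = (-0.1393 - 0.6687i):
new amp(|10⟩) = (-i)·b = (-0.6687 + 0.1393i)
new amp(|11⟩) = (i)·a = (-0.6991 + 0.1456i)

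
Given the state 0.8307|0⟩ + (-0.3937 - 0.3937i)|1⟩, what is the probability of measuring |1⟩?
0.31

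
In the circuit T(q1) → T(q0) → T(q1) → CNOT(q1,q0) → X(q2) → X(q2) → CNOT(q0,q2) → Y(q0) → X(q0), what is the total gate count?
9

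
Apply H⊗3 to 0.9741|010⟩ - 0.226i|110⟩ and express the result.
(0.3444 - 0.0799i)|000⟩ + (0.3444 - 0.0799i)|001⟩ + (-0.3444 + 0.0799i)|010⟩ + (-0.3444 + 0.0799i)|011⟩ + (0.3444 + 0.0799i)|100⟩ + (0.3444 + 0.0799i)|101⟩ + (-0.3444 - 0.0799i)|110⟩ + (-0.3444 - 0.0799i)|111⟩

H⊗3 gives amp(|y⟩) = (1/2√2) Σ_x (−1)^(x·y) amp(|x⟩), where x·y is the number of positions in which both x and y have a 1.
|000⟩: (0.9741 - 0.226i)/(2√2) = (0.3444 - 0.0799i)
|001⟩: (0.9741 - 0.226i)/(2√2) = (0.3444 - 0.0799i)
|010⟩: (-0.9741 + 0.226i)/(2√2) = (-0.3444 + 0.0799i)
|011⟩: (-0.9741 + 0.226i)/(2√2) = (-0.3444 + 0.0799i)
|100⟩: (0.9741 + 0.226i)/(2√2) = (0.3444 + 0.0799i)
|101⟩: (0.9741 + 0.226i)/(2√2) = (0.3444 + 0.0799i)
|110⟩: (-0.9741 - 0.226i)/(2√2) = (-0.3444 - 0.0799i)
|111⟩: (-0.9741 - 0.226i)/(2√2) = (-0.3444 - 0.0799i)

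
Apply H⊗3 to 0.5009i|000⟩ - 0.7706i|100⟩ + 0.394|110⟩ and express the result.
(0.1393 - 0.09535i)|000⟩ + (0.1393 - 0.09535i)|001⟩ + (-0.1393 - 0.09535i)|010⟩ + (-0.1393 - 0.09535i)|011⟩ + (-0.1393 + 0.4495i)|100⟩ + (-0.1393 + 0.4495i)|101⟩ + (0.1393 + 0.4495i)|110⟩ + (0.1393 + 0.4495i)|111⟩

H⊗3 gives amp(|y⟩) = (1/2√2) Σ_x (−1)^(x·y) amp(|x⟩), where x·y is the number of positions in which both x and y have a 1.
|000⟩: (0.5009i - 0.7706i + 0.394)/(2√2) = (0.1393 - 0.09535i)
|001⟩: (0.5009i - 0.7706i + 0.394)/(2√2) = (0.1393 - 0.09535i)
|010⟩: (0.5009i - 0.7706i - 0.394)/(2√2) = (-0.1393 - 0.09535i)
|011⟩: (0.5009i - 0.7706i - 0.394)/(2√2) = (-0.1393 - 0.09535i)
|100⟩: (0.5009i + 0.7706i - 0.394)/(2√2) = (-0.1393 + 0.4495i)
|101⟩: (0.5009i + 0.7706i - 0.394)/(2√2) = (-0.1393 + 0.4495i)
|110⟩: (0.5009i + 0.7706i + 0.394)/(2√2) = (0.1393 + 0.4495i)
|111⟩: (0.5009i + 0.7706i + 0.394)/(2√2) = (0.1393 + 0.4495i)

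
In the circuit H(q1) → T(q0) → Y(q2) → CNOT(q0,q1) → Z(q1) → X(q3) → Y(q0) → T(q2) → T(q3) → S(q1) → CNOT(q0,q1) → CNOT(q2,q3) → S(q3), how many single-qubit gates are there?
10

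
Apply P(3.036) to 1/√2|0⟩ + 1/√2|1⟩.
1/√2|0⟩ + (-0.7032 + 0.07453i)|1⟩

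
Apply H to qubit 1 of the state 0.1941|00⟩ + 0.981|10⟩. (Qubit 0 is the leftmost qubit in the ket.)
0.1372|00⟩ + 0.1372|01⟩ + 0.6937|10⟩ + 0.6937|11⟩

H on qubit 1 mixes each pair of kets that differ only in qubit 1: amplitudes (a, b) of (|…0…⟩, |…1…⟩) become ((a + b)/√2, (a − b)/√2). Kets absent from the input have amplitude 0.
(|00⟩, |01⟩): (a, b) = (0.1941, 0) → (0.1372, 0.1372)
(|10⟩, |11⟩): (a, b) = (0.981, 0) → (0.6937, 0.6937)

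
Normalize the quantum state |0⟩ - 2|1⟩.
1/√5|0⟩ - 0.8944|1⟩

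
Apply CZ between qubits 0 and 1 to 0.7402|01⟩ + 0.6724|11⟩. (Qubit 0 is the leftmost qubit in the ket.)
0.7402|01⟩ - 0.6724|11⟩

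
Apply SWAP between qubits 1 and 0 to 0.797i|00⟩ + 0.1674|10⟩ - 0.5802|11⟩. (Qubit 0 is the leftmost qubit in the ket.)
0.797i|00⟩ + 0.1674|01⟩ - 0.5802|11⟩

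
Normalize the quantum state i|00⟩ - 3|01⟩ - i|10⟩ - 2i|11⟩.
0.2582i|00⟩ - 0.7746|01⟩ - 0.2582i|10⟩ - 0.5164i|11⟩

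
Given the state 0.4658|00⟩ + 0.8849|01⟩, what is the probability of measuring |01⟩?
0.783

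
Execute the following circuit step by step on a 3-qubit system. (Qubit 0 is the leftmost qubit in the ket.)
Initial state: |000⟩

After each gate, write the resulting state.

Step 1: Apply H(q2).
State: 1/√2|000⟩ + 1/√2|001⟩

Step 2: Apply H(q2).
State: |000⟩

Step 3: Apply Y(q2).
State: i|001⟩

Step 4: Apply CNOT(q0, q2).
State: i|001⟩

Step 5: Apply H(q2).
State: (1/√2)i|000⟩ - (1/√2)i|001⟩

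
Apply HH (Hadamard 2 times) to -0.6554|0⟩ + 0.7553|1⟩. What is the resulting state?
-0.6554|0⟩ + 0.7553|1⟩

H² = I, so an even number of Hadamards cancels: H^2 = I and the state is unchanged.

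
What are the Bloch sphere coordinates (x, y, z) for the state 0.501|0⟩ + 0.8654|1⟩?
(0.8671, 0, -0.4979)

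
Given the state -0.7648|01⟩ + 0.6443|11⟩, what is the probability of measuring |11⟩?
0.4151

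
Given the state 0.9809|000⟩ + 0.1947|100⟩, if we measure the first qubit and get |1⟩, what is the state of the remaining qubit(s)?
|00⟩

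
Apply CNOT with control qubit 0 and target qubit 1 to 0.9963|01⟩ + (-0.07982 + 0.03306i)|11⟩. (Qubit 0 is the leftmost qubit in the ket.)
0.9963|01⟩ + (-0.07982 + 0.03306i)|10⟩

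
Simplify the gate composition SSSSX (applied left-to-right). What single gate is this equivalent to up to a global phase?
X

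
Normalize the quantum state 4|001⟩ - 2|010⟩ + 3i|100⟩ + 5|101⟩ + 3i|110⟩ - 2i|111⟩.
0.4887|001⟩ - 0.2443|010⟩ + 0.3665i|100⟩ + 0.6108|101⟩ + 0.3665i|110⟩ - 0.2443i|111⟩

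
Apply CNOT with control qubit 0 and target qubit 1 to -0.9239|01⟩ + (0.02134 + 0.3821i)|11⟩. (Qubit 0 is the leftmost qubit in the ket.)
-0.9239|01⟩ + (0.02134 + 0.3821i)|10⟩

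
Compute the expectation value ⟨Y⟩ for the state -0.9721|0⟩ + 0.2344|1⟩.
0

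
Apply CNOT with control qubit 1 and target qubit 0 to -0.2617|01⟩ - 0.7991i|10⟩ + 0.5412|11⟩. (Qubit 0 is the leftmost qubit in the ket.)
0.5412|01⟩ - 0.7991i|10⟩ - 0.2617|11⟩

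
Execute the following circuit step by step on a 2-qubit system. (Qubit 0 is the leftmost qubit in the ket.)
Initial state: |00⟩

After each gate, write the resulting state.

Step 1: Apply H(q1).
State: 1/√2|00⟩ + 1/√2|01⟩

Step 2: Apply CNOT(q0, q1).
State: 1/√2|00⟩ + 1/√2|01⟩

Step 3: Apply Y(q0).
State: (1/√2)i|10⟩ + (1/√2)i|11⟩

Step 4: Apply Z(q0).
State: -(1/√2)i|10⟩ - (1/√2)i|11⟩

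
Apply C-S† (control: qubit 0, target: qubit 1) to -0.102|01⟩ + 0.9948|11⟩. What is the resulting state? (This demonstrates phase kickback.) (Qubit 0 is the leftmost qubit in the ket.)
-0.102|01⟩ - 0.9948i|11⟩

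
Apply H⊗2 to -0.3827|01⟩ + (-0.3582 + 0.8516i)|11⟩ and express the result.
(-0.3705 + 0.4258i)|00⟩ + (0.3705 - 0.4258i)|01⟩ + (-0.01225 - 0.4258i)|10⟩ + (0.01225 + 0.4258i)|11⟩

H⊗2 gives amp(|y⟩) = (1/2) Σ_x (−1)^(x·y) amp(|x⟩), where x·y is the number of positions in which both x and y have a 1.
|00⟩: (-0.3827 + (-0.3582 + 0.8516i))/2 = (-0.3705 + 0.4258i)
|01⟩: (0.3827 - (-0.3582 + 0.8516i))/2 = (0.3705 - 0.4258i)
|10⟩: (-0.3827 - (-0.3582 + 0.8516i))/2 = (-0.01225 - 0.4258i)
|11⟩: (0.3827 + (-0.3582 + 0.8516i))/2 = (0.01225 + 0.4258i)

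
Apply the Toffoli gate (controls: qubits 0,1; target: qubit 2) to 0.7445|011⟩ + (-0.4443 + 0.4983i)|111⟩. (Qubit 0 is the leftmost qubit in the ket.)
0.7445|011⟩ + (-0.4443 + 0.4983i)|110⟩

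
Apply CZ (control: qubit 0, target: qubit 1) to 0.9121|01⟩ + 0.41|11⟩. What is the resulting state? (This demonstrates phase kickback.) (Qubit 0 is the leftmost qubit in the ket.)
0.9121|01⟩ - 0.41|11⟩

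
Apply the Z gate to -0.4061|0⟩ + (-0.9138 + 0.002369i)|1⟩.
-0.4061|0⟩ + (0.9138 - 0.002369i)|1⟩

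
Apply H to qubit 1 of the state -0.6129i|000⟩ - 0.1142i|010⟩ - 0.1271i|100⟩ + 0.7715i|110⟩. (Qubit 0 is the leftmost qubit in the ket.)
-0.5141i|000⟩ - 0.3526i|010⟩ + 0.4557i|100⟩ - 0.6354i|110⟩

H on qubit 1 mixes each pair of kets that differ only in qubit 1: amplitudes (a, b) of (|…0…⟩, |…1…⟩) become ((a + b)/√2, (a − b)/√2). Kets absent from the input have amplitude 0.
(|000⟩, |010⟩): (a, b) = (-0.6129i, -0.1142i) → (-0.5141i, -0.3526i)
(|100⟩, |110⟩): (a, b) = (-0.1271i, 0.7715i) → (0.4557i, -0.6354i)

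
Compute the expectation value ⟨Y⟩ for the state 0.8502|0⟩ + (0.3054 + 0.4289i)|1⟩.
0.7293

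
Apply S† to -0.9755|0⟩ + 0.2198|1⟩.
-0.9755|0⟩ - 0.2198i|1⟩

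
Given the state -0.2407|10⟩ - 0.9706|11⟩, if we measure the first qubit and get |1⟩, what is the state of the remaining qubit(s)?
-0.2407|0⟩ - 0.9706|1⟩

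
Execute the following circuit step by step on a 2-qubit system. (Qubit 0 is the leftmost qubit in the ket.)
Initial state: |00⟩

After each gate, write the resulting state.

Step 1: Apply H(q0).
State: 1/√2|00⟩ + 1/√2|10⟩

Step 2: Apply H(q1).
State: 1/2|00⟩ + 1/2|01⟩ + 1/2|10⟩ + 1/2|11⟩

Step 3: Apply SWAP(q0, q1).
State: 1/2|00⟩ + 1/2|01⟩ + 1/2|10⟩ + 1/2|11⟩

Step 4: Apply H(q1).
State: 1/√2|00⟩ + 1/√2|10⟩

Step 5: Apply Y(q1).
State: (1/√2)i|01⟩ + (1/√2)i|11⟩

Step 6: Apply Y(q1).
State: 1/√2|00⟩ + 1/√2|10⟩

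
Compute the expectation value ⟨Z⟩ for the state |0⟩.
1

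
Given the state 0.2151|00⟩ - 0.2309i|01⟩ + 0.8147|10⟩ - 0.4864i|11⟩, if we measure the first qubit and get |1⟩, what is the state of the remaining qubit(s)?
0.8586|0⟩ - 0.5126i|1⟩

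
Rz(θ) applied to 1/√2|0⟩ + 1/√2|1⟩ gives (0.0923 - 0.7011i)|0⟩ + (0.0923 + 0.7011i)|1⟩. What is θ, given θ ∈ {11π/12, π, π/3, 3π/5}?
11π/12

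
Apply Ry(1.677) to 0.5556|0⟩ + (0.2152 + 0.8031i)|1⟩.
(0.2114 - 0.5972i)|0⟩ + (0.557 + 0.5369i)|1⟩

Ry(1.677) = [[cos(θ/2), −sin(θ/2)], [sin(θ/2), cos(θ/2)]]; θ = 1.677, cos(θ/2) ≈ 0.668579, sin(θ/2) ≈ 0.743641.
With a = amp(|0⟩) = 0.5556 and b = amp(|1⟩) = (0.2152 + 0.8031i):
new amp(|0⟩) = (0.668579)·a + (-0.743641)·b = (0.2114 - 0.5972i)
new amp(|1⟩) = (0.743641)·a + (0.668579)·b = (0.557 + 0.5369i)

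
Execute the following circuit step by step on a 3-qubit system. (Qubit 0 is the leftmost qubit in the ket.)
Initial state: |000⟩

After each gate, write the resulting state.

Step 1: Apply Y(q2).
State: i|001⟩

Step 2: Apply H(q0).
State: (1/√2)i|001⟩ + (1/√2)i|101⟩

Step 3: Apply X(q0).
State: (1/√2)i|001⟩ + (1/√2)i|101⟩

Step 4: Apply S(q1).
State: (1/√2)i|001⟩ + (1/√2)i|101⟩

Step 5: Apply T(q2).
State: (-1/2 + (1/2)i)|001⟩ + (-1/2 + (1/2)i)|101⟩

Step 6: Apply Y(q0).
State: (1/2 + (1/2)i)|001⟩ + (-1/2 - (1/2)i)|101⟩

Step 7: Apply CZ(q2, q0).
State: (1/2 + (1/2)i)|001⟩ + (1/2 + (1/2)i)|101⟩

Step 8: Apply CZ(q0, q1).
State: (1/2 + (1/2)i)|001⟩ + (1/2 + (1/2)i)|101⟩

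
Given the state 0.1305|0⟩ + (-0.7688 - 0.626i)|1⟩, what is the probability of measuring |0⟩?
0.01703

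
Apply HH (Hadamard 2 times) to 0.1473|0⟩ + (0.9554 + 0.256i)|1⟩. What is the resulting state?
0.1473|0⟩ + (0.9554 + 0.256i)|1⟩

H² = I, so an even number of Hadamards cancels: H^2 = I and the state is unchanged.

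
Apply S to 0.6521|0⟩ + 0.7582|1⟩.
0.6521|0⟩ + 0.7582i|1⟩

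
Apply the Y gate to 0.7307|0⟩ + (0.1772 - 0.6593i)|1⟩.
(-0.6593 - 0.1772i)|0⟩ + 0.7307i|1⟩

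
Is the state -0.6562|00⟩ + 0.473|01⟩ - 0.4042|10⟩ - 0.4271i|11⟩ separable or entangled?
Entangled

Writing the state as a|00⟩ + b|01⟩ + c|10⟩ + d|11⟩, it is a product state iff ad − bc = 0.
Here (a, b, c, d) = (-0.6562, 0.473, -0.4042, -0.4271i): ad − bc = (-0.6562)(-0.4271i) − (0.473)(-0.4042) = (0.1912 + 0.2803i) ≠ 0, so the state is entangled.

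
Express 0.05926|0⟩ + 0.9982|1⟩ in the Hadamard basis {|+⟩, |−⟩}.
0.7477|+⟩ - 0.6639|−⟩

With |ψ⟩ = α|0⟩ + β|1⟩, the Hadamard-basis coefficients are ⟨+|ψ⟩ = (α + β)/√2 and ⟨−|ψ⟩ = (α − β)/√2.
Here α = 0.05926, β = 0.9982: (α + β)/√2 = 0.7477, (α − β)/√2 = -0.6639.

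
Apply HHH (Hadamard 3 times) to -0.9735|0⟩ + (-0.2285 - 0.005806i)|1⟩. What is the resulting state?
(-0.8499 - 0.004105i)|0⟩ + (-0.5268 + 0.004105i)|1⟩

H² = I, so H^3 = H: a single Hadamard. With (a, b) = (-0.9735, (-0.2285 - 0.005806i)), H gives ((a + b)/√2, (a − b)/√2) = ((-0.8499 - 0.004105i), (-0.5268 + 0.004105i)).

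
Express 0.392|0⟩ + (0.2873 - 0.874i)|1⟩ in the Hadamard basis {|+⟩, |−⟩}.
(0.4803 - 0.618i)|+⟩ + (0.07403 + 0.618i)|−⟩

With |ψ⟩ = α|0⟩ + β|1⟩, the Hadamard-basis coefficients are ⟨+|ψ⟩ = (α + β)/√2 and ⟨−|ψ⟩ = (α − β)/√2.
Here α = 0.392, β = (0.2873 - 0.874i): (α + β)/√2 = (0.4803 - 0.618i), (α − β)/√2 = (0.07403 + 0.618i).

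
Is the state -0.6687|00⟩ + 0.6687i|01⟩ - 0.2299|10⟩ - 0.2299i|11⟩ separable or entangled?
Entangled

Writing the state as a|00⟩ + b|01⟩ + c|10⟩ + d|11⟩, it is a product state iff ad − bc = 0.
Here (a, b, c, d) = (-0.6687, 0.6687i, -0.2299, -0.2299i): ad − bc = (-0.6687)(-0.2299i) − (0.6687i)(-0.2299) = 0.3075i ≠ 0, so the state is entangled.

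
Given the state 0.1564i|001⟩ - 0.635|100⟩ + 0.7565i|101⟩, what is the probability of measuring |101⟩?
0.5723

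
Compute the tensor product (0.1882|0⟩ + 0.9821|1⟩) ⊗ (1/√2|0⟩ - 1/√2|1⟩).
0.1331|00⟩ - 0.1331|01⟩ + 0.6944|10⟩ - 0.6944|11⟩

amp(|b₁b₂…⟩) = product of the factor amplitudes for bits b₁, b₂, …; only kets whose every factor amplitude is nonzero survive.
|00⟩: (0.1882)(1/√2) = 0.1331
|01⟩: (0.1882)(-1/√2) = -0.1331
|10⟩: (0.9821)(1/√2) = 0.6944
|11⟩: (0.9821)(-1/√2) = -0.6944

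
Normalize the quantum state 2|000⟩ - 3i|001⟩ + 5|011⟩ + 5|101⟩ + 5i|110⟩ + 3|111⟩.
0.2031|000⟩ - 0.3046i|001⟩ + 0.5077|011⟩ + 0.5077|101⟩ + 0.5077i|110⟩ + 0.3046|111⟩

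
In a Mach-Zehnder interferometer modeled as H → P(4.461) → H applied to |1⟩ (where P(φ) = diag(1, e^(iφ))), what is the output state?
(0.6244 + 0.4843i)|0⟩ + (0.3756 - 0.4843i)|1⟩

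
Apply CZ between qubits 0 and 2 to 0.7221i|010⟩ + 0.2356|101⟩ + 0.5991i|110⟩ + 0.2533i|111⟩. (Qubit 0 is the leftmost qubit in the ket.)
0.7221i|010⟩ - 0.2356|101⟩ + 0.5991i|110⟩ - 0.2533i|111⟩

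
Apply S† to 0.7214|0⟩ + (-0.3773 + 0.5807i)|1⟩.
0.7214|0⟩ + (0.5807 + 0.3773i)|1⟩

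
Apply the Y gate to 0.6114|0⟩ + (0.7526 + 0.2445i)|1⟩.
(0.2445 - 0.7526i)|0⟩ + 0.6114i|1⟩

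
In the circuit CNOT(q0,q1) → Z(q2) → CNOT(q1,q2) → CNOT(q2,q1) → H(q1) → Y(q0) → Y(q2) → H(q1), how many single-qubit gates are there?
5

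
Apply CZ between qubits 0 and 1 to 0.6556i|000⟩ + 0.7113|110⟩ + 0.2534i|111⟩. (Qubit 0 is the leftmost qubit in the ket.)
0.6556i|000⟩ - 0.7113|110⟩ - 0.2534i|111⟩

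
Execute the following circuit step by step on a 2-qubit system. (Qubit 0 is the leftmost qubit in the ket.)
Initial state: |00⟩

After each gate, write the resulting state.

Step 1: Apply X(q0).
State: |10⟩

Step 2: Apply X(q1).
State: |11⟩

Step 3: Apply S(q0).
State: i|11⟩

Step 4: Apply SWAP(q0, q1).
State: i|11⟩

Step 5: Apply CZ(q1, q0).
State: -i|11⟩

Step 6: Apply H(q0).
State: -(1/√2)i|01⟩ + (1/√2)i|11⟩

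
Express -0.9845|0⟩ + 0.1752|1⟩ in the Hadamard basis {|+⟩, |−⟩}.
-0.5723|+⟩ - 0.82|−⟩

With |ψ⟩ = α|0⟩ + β|1⟩, the Hadamard-basis coefficients are ⟨+|ψ⟩ = (α + β)/√2 and ⟨−|ψ⟩ = (α − β)/√2.
Here α = -0.9845, β = 0.1752: (α + β)/√2 = -0.5723, (α − β)/√2 = -0.82.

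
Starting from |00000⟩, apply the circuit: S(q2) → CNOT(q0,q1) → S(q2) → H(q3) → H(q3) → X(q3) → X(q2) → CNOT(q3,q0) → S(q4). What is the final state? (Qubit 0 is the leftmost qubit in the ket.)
|10110⟩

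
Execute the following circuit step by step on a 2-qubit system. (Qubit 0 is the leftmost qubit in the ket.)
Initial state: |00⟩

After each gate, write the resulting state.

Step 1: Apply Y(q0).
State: i|10⟩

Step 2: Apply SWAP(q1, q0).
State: i|01⟩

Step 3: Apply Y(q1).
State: |00⟩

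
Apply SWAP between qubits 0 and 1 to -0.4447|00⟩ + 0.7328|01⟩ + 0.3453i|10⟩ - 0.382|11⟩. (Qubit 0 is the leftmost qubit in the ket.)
-0.4447|00⟩ + 0.3453i|01⟩ + 0.7328|10⟩ - 0.382|11⟩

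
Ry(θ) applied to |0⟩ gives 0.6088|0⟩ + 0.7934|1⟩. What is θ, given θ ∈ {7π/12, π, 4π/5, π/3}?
7π/12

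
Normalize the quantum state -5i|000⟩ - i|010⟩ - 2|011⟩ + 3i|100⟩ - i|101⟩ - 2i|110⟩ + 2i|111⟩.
-0.7217i|000⟩ - 0.1443i|010⟩ - 0.2887|011⟩ + 0.433i|100⟩ - 0.1443i|101⟩ - 0.2887i|110⟩ + 0.2887i|111⟩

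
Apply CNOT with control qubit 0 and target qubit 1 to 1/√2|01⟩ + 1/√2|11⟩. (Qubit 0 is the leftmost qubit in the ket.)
1/√2|01⟩ + 1/√2|10⟩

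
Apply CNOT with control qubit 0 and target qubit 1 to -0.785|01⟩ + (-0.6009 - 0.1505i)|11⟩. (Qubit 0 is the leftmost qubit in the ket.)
-0.785|01⟩ + (-0.6009 - 0.1505i)|10⟩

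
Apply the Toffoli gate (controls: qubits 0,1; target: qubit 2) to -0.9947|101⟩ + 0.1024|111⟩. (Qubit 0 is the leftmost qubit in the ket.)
-0.9947|101⟩ + 0.1024|110⟩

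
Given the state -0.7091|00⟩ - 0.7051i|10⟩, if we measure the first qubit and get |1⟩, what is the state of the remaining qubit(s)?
-i|0⟩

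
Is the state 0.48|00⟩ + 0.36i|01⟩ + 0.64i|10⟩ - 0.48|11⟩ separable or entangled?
Separable

Writing the state as a|00⟩ + b|01⟩ + c|10⟩ + d|11⟩, it is a product state iff ad − bc = 0.
Here (a, b, c, d) = (0.48, 0.36i, 0.64i, -0.48): ad − bc = (0.48)(-0.48) − (0.36i)(0.64i) = 0, so the state is separable.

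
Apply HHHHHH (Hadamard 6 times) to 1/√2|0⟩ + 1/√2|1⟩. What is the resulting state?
1/√2|0⟩ + 1/√2|1⟩

H² = I, so an even number of Hadamards cancels: H^6 = I and the state is unchanged.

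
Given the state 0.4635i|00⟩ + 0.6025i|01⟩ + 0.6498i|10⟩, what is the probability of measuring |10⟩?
0.4222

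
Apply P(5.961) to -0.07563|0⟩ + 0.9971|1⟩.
-0.07563|0⟩ + (0.9458 - 0.3157i)|1⟩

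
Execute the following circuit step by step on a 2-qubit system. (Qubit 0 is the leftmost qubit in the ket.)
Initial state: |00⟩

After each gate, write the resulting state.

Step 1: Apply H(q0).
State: 1/√2|00⟩ + 1/√2|10⟩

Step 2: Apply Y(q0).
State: -(1/√2)i|00⟩ + (1/√2)i|10⟩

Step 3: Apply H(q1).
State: -(1/2)i|00⟩ - (1/2)i|01⟩ + (1/2)i|10⟩ + (1/2)i|11⟩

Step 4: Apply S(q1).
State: -(1/2)i|00⟩ + 1/2|01⟩ + (1/2)i|10⟩ - 1/2|11⟩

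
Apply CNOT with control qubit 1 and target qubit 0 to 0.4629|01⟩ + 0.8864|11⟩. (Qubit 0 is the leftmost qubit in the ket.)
0.8864|01⟩ + 0.4629|11⟩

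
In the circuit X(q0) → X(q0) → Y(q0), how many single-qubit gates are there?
3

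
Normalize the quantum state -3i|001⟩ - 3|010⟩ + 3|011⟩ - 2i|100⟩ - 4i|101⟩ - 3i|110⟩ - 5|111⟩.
-0.3333i|001⟩ - 0.3333|010⟩ + 0.3333|011⟩ - 0.2222i|100⟩ - 0.4444i|101⟩ - 0.3333i|110⟩ - 0.5556|111⟩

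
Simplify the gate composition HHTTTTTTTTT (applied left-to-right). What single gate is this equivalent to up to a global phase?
T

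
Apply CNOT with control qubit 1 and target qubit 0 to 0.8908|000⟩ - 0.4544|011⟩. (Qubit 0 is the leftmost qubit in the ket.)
0.8908|000⟩ - 0.4544|111⟩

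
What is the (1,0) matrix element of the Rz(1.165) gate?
0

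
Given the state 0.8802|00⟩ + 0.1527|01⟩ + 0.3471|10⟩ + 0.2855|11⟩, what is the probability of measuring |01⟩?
0.02332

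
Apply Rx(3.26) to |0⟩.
-0.05917|0⟩ - 0.9982i|1⟩

Rx(3.26) = [[cos(θ/2), −i·sin(θ/2)], [−i·sin(θ/2), cos(θ/2)]]; θ = 3.26, cos(θ/2) ≈ -0.0591691, sin(θ/2) ≈ 0.998248.
With a = amp(|0⟩) = 1 and b = amp(|1⟩) = 0:
new amp(|0⟩) = (-0.0591691)·a + (-0.998248i)·b = -0.05917
new amp(|1⟩) = (-0.998248i)·a + (-0.0591691)·b = -0.9982i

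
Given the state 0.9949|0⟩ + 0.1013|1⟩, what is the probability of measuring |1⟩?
0.01026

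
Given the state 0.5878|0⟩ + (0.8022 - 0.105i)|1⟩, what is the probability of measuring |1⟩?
0.6545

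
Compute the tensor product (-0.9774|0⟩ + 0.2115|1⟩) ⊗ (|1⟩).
-0.9774|01⟩ + 0.2115|11⟩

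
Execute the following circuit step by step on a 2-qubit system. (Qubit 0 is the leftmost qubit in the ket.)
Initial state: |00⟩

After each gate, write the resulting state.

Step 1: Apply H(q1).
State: 1/√2|00⟩ + 1/√2|01⟩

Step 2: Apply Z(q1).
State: 1/√2|00⟩ - 1/√2|01⟩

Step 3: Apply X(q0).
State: 1/√2|10⟩ - 1/√2|11⟩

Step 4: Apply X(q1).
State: -1/√2|10⟩ + 1/√2|11⟩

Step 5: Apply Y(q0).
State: (1/√2)i|00⟩ - (1/√2)i|01⟩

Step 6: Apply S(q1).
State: (1/√2)i|00⟩ + 1/√2|01⟩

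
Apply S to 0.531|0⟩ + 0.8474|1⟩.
0.531|0⟩ + 0.8474i|1⟩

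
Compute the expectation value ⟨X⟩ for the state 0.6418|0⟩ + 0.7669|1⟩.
0.9844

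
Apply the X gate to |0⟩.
|1⟩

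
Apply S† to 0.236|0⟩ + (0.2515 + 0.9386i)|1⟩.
0.236|0⟩ + (0.9386 - 0.2515i)|1⟩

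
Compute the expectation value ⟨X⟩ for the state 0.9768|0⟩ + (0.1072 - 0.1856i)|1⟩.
0.2094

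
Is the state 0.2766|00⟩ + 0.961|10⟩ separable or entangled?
Separable

Writing the state as a|00⟩ + b|01⟩ + c|10⟩ + d|11⟩, it is a product state iff ad − bc = 0.
Here (a, b, c, d) = (0.2766, 0, 0.961, 0): ad − bc = (0.2766)(0) − (0)(0.961) = 0, so the state is separable.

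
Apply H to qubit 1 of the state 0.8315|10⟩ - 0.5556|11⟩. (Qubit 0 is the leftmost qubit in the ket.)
0.1951|10⟩ + 0.9808|11⟩

H on qubit 1 mixes each pair of kets that differ only in qubit 1: amplitudes (a, b) of (|…0…⟩, |…1…⟩) become ((a + b)/√2, (a − b)/√2). Kets absent from the input have amplitude 0.
(|10⟩, |11⟩): (a, b) = (0.8315, -0.5556) → (0.1951, 0.9808)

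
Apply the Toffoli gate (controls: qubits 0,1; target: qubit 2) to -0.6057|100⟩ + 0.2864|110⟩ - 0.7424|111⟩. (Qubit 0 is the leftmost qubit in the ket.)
-0.6057|100⟩ - 0.7424|110⟩ + 0.2864|111⟩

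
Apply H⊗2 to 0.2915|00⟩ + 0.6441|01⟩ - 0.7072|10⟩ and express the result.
0.1142|00⟩ - 0.5299|01⟩ + 0.8214|10⟩ + 0.1773|11⟩

H⊗2 gives amp(|y⟩) = (1/2) Σ_x (−1)^(x·y) amp(|x⟩), where x·y is the number of positions in which both x and y have a 1.
|00⟩: (0.2915 + 0.6441 - 0.7072)/2 = 0.1142
|01⟩: (0.2915 - 0.6441 - 0.7072)/2 = -0.5299
|10⟩: (0.2915 + 0.6441 + 0.7072)/2 = 0.8214
|11⟩: (0.2915 - 0.6441 + 0.7072)/2 = 0.1773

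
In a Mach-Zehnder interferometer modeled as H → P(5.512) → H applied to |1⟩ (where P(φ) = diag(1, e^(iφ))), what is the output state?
(0.1415 + 0.3485i)|0⟩ + (0.8585 - 0.3485i)|1⟩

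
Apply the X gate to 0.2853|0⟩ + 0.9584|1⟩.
0.9584|0⟩ + 0.2853|1⟩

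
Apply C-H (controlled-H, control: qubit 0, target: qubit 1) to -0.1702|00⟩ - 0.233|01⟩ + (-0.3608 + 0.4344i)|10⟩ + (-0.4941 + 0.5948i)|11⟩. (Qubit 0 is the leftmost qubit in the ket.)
-0.1702|00⟩ - 0.233|01⟩ + (-0.6045 + 0.7278i)|10⟩ + (0.09426 - 0.1134i)|11⟩

C-H leaves the control-|0⟩ kets |00⟩, |01⟩ unchanged and applies H to qubit 1 on the control-|1⟩ pair (|10⟩, |11⟩).
H = [[1/√2, 1/√2], [1/√2, -1/√2]].
With a = amp(|10⟩) = (-0.3608 + 0.4344i) and b = amp(|11⟩) = (-0.4941 + 0.5948i):
new amp(|10⟩) = (1/√2)·a + (1/√2)·b = (-0.6045 + 0.7278i)
new amp(|11⟩) = (1/√2)·a + (-1/√2)·b = (0.09426 - 0.1134i)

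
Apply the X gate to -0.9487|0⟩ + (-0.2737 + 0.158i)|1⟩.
(-0.2737 + 0.158i)|0⟩ - 0.9487|1⟩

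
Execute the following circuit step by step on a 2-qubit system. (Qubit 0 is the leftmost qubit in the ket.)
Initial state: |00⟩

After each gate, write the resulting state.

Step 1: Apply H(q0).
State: 1/√2|00⟩ + 1/√2|10⟩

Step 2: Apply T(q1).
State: 1/√2|00⟩ + 1/√2|10⟩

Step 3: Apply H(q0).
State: |00⟩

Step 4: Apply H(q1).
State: 1/√2|00⟩ + 1/√2|01⟩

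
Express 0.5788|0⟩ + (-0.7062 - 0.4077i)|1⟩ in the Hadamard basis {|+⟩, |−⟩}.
(-0.09009 - 0.2883i)|+⟩ + (0.9086 + 0.2883i)|−⟩

With |ψ⟩ = α|0⟩ + β|1⟩, the Hadamard-basis coefficients are ⟨+|ψ⟩ = (α + β)/√2 and ⟨−|ψ⟩ = (α − β)/√2.
Here α = 0.5788, β = (-0.7062 - 0.4077i): (α + β)/√2 = (-0.09009 - 0.2883i), (α − β)/√2 = (0.9086 + 0.2883i).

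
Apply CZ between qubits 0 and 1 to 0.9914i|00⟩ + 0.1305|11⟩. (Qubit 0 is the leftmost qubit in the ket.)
0.9914i|00⟩ - 0.1305|11⟩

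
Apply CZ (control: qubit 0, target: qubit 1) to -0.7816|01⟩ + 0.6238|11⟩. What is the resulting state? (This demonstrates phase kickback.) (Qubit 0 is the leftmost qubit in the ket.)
-0.7816|01⟩ - 0.6238|11⟩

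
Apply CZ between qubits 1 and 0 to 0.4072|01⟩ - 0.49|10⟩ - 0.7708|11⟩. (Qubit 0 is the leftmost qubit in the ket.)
0.4072|01⟩ - 0.49|10⟩ + 0.7708|11⟩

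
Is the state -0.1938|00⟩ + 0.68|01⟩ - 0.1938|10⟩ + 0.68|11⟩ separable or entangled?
Separable

Writing the state as a|00⟩ + b|01⟩ + c|10⟩ + d|11⟩, it is a product state iff ad − bc = 0.
Here (a, b, c, d) = (-0.1938, 0.68, -0.1938, 0.68): ad − bc = (-0.1938)(0.68) − (0.68)(-0.1938) = 0, so the state is separable.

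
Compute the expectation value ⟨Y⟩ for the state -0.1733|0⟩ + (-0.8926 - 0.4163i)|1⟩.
0.1443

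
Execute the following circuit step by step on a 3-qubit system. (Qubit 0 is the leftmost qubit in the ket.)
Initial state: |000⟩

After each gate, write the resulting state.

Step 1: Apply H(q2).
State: 1/√2|000⟩ + 1/√2|001⟩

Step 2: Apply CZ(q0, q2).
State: 1/√2|000⟩ + 1/√2|001⟩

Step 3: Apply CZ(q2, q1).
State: 1/√2|000⟩ + 1/√2|001⟩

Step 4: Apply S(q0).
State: 1/√2|000⟩ + 1/√2|001⟩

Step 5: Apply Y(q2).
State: -(1/√2)i|000⟩ + (1/√2)i|001⟩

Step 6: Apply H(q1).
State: -(1/2)i|000⟩ + (1/2)i|001⟩ - (1/2)i|010⟩ + (1/2)i|011⟩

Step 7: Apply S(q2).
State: -(1/2)i|000⟩ - 1/2|001⟩ - (1/2)i|010⟩ - 1/2|011⟩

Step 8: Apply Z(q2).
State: -(1/2)i|000⟩ + 1/2|001⟩ - (1/2)i|010⟩ + 1/2|011⟩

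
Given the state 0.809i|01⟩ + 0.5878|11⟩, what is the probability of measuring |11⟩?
0.3455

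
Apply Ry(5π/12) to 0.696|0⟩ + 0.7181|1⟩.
0.115|0⟩ + 0.9934|1⟩

Ry(5π/12) = [[cos(θ/2), −sin(θ/2)], [sin(θ/2), cos(θ/2)]]; θ = 5π/12, cos(θ/2) ≈ 0.793353, sin(θ/2) ≈ 0.608761.
With a = amp(|0⟩) = 0.696 and b = amp(|1⟩) = 0.7181:
new amp(|0⟩) = (0.793353)·a + (-0.608761)·b = 0.115
new amp(|1⟩) = (0.608761)·a + (0.793353)·b = 0.9934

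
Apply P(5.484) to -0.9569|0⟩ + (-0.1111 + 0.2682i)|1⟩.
-0.9569|0⟩ + (0.1148 + 0.2666i)|1⟩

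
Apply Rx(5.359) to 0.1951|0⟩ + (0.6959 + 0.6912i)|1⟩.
(0.1335 - 0.3102i)|0⟩ + (-0.6229 - 0.7057i)|1⟩

Rx(5.359) = [[cos(θ/2), −i·sin(θ/2)], [−i·sin(θ/2), cos(θ/2)]]; θ = 5.359, cos(θ/2) ≈ -0.895122, sin(θ/2) ≈ 0.445822.
With a = amp(|0⟩) = 0.1951 and b = amp(|1⟩) = (0.6959 + 0.6912i):
new amp(|0⟩) = (-0.895122)·a + (-0.445822i)·b = (0.1335 - 0.3102i)
new amp(|1⟩) = (-0.445822i)·a + (-0.895122)·b = (-0.6229 - 0.7057i)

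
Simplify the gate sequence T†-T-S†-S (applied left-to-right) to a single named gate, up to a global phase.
I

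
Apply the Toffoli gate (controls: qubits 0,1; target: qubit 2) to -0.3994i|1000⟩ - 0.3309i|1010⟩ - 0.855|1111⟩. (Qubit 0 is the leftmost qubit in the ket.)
-0.3994i|1000⟩ - 0.3309i|1010⟩ - 0.855|1101⟩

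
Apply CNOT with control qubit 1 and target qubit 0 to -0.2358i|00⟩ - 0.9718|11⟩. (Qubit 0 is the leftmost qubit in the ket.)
-0.2358i|00⟩ - 0.9718|01⟩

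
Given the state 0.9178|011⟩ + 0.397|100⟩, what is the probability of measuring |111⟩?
0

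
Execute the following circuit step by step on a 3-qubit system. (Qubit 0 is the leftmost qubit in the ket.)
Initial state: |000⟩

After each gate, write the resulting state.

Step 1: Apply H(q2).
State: 1/√2|000⟩ + 1/√2|001⟩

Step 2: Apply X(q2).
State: 1/√2|000⟩ + 1/√2|001⟩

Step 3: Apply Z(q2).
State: 1/√2|000⟩ - 1/√2|001⟩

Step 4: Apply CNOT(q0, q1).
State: 1/√2|000⟩ - 1/√2|001⟩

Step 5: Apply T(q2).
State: 1/√2|000⟩ + (-1/2 - (1/2)i)|001⟩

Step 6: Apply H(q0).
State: 1/2|000⟩ + (-1/√8 - (1/√8)i)|001⟩ + 1/2|100⟩ + (-1/√8 - (1/√8)i)|101⟩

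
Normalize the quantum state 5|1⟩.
|1⟩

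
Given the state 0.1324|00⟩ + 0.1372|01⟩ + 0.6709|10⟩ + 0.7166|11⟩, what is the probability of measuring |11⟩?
0.5135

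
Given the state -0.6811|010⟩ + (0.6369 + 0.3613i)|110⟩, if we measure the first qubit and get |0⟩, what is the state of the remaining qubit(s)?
-|10⟩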